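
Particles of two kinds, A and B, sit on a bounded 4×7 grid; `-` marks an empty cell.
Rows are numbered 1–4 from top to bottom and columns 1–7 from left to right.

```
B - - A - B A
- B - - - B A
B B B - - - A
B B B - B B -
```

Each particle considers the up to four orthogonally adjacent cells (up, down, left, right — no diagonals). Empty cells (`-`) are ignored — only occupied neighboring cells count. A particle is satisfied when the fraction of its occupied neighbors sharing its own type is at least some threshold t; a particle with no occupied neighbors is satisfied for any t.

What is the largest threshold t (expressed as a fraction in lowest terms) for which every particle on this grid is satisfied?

Row 1: (1,1)B — no occupied neighbors · (1,4)A — no occupied neighbors · (1,6)B 1/2 · (1,7)A 1/2
Row 2: (2,2)B 1/1 · (2,6)B 1/2 · (2,7)A 2/3
Row 3: (3,1)B 2/2 · (3,2)B 4/4 · (3,3)B 2/2 · (3,7)A 1/1
Row 4: (4,1)B 2/2 · (4,2)B 3/3 · (4,3)B 2/2 · (4,5)B 1/1 · (4,6)B 1/1
The smallest same-type fraction is 1/2 at (1,6), which reduces to 1/2. Any threshold above that leaves this particle unsatisfied.

1/2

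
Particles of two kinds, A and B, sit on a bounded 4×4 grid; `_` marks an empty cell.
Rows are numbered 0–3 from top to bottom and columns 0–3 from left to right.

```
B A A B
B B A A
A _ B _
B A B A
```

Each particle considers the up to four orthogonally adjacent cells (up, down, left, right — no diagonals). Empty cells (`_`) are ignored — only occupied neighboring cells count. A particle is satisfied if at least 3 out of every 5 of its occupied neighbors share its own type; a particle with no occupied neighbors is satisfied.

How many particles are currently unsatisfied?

Row 0: (0,0)B 1/2 ✗ · (0,1)A 1/3 ✗ · (0,2)A 2/3 ✓ · (0,3)B 0/2 ✗
Row 1: (1,0)B 2/3 ✓ · (1,1)B 1/3 ✗ · (1,2)A 2/4 ✗ · (1,3)A 1/2 ✗
Row 2: (2,0)A 0/2 ✗ · (2,2)B 1/2 ✗
Row 3: (3,0)B 0/2 ✗ · (3,1)A 0/2 ✗ · (3,2)B 1/3 ✗ · (3,3)A 0/1 ✗
Unsatisfied: (0,0), (0,1), (0,3), (1,1), (1,2), (1,3), (2,0), (2,2), (3,0), (3,1), (3,2), (3,3) — 12 in total.

12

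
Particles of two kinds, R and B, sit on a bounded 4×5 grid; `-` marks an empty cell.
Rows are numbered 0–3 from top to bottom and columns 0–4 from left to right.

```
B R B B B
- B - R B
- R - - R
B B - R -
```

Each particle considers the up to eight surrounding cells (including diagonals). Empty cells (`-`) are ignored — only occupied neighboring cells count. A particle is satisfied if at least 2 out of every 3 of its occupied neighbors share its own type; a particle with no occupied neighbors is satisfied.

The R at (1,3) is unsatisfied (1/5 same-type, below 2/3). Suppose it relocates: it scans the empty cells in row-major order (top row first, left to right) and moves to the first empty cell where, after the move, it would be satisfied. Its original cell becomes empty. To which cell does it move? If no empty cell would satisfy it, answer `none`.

Vacating (1,3). Empty cells in order:
  (1,0): 2/4 same-type → still unsatisfied.
  (1,2): 2/5 same-type → still unsatisfied.
  (2,0): 1/4 same-type → still unsatisfied.
  (2,2): 2/4 same-type → still unsatisfied.
  (2,3): 2/3 same-type → satisfied — stop here.

(2,3)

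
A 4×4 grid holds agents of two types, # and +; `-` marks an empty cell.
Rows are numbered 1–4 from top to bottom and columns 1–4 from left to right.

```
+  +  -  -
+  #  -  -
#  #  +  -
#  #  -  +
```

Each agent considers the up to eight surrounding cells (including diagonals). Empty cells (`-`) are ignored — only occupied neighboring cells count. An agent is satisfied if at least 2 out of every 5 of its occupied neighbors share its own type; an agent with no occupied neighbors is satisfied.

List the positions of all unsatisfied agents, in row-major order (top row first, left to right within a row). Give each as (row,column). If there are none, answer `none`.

Row 1: (1,1)+ 2/3 satisfied · (1,2)+ 2/3 satisfied
Row 2: (2,1)+ 2/5 satisfied · (2,2)# 2/6 not
Row 3: (3,1)# 4/5 satisfied · (3,2)# 4/6 satisfied · (3,3)+ 1/4 not
Row 4: (4,1)# 3/3 satisfied · (4,2)# 3/4 satisfied · (4,4)+ 1/1 satisfied

(2,2), (3,3)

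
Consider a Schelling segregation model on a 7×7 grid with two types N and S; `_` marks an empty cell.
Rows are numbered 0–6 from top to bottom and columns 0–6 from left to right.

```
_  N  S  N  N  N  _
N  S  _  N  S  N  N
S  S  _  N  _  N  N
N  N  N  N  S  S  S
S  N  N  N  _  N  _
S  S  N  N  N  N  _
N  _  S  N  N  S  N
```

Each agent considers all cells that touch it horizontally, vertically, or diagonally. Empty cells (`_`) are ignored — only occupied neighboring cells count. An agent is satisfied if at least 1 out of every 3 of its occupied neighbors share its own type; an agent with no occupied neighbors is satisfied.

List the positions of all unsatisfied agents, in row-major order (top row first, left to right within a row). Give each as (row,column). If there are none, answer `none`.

(0,2), (1,0), (1,4), (3,4), (3,6), (6,0), (6,2), (6,5)

(0,1)N 1/3 ok
(0,2)S 1/4 unhappy
(0,3)N 2/4 ok
(0,4)N 4/5 ok
(0,5)N 3/4 ok
(1,0)N 1/4 unhappy
(1,1)S 3/5 ok
(1,3)N 3/5 ok
(1,4)S 0/7 unhappy
(1,5)N 5/6 ok
(1,6)N 4/4 ok
(2,0)S 2/5 ok
(2,1)S 2/6 ok
(2,3)N 3/5 ok
(2,5)N 3/7 ok
(2,6)N 3/5 ok
(3,0)N 2/5 ok
(3,1)N 4/7 ok
(3,2)N 6/7 ok
(3,3)N 4/5 ok
(3,4)S 1/6 unhappy
(3,5)S 2/5 ok
(3,6)S 1/4 unhappy
(4,0)S 2/5 ok
(4,1)N 5/8 ok
(4,2)N 7/8 ok
(4,3)N 6/7 ok
(4,5)N 2/5 ok
(5,0)S 2/4 ok
(5,1)S 3/7 ok
(5,2)N 5/7 ok
(5,3)N 6/7 ok
(5,4)N 6/7 ok
(5,5)N 4/5 ok
(6,0)N 0/2 unhappy
(6,2)S 1/4 unhappy
(6,3)N 4/5 ok
(6,4)N 4/5 ok
(6,5)S 0/4 unhappy
(6,6)N 1/2 ok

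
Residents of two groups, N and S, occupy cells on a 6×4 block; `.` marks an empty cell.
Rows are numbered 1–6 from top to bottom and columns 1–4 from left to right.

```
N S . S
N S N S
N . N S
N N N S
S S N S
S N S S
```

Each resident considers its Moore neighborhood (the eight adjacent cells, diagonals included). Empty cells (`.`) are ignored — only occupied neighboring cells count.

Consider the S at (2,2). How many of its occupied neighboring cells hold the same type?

1

Occupied neighbors of (2,2): (1,1)=N, (1,2)=S, (2,1)=N, (2,3)=N, (3,1)=N, (3,3)=N.
Same type (S): 1 of 6.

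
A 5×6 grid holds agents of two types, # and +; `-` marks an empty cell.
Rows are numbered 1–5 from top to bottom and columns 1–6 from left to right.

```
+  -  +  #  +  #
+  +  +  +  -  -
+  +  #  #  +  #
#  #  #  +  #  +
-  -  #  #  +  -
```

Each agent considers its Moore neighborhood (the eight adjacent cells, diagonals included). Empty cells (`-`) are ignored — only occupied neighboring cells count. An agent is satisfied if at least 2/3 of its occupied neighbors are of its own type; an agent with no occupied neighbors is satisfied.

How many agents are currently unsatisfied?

Row 1: (1,1)+ 2/2 ok · (1,3)+ 3/4 ok · (1,4)# 0/4 unhappy · (1,5)+ 1/3 unhappy · (1,6)# 0/1 unhappy
Row 2: (2,1)+ 4/4 ok · (2,2)+ 6/7 ok · (2,3)+ 4/7 unhappy · (2,4)+ 4/7 unhappy
Row 3: (3,1)+ 3/5 unhappy · (3,2)+ 4/8 unhappy · (3,3)# 3/8 unhappy · (3,4)# 3/7 unhappy · (3,5)+ 3/6 unhappy · (3,6)# 1/3 unhappy
Row 4: (4,1)# 1/3 unhappy · (4,2)# 4/6 ok · (4,3)# 5/7 ok · (4,4)+ 2/8 unhappy · (4,5)# 3/7 unhappy · (4,6)+ 2/4 unhappy
Row 5: (5,3)# 3/4 ok · (5,4)# 3/5 unhappy · (5,5)+ 2/4 unhappy
Unsatisfied: (1,4), (1,5), (1,6), (2,3), (2,4), (3,1), (3,2), (3,3), (3,4), (3,5), (3,6), (4,1), (4,4), (4,5), (4,6), (5,4), (5,5) — 17 in total.

17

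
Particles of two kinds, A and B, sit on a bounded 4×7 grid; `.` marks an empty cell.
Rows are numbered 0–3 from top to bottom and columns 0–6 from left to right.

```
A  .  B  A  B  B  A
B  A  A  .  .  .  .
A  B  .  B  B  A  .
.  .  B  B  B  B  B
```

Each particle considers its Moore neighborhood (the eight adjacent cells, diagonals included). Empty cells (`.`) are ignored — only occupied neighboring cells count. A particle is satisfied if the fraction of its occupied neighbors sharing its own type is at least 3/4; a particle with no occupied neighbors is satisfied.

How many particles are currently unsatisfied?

Row 0: (0,0)A 1/2 not · (0,2)B 0/3 not · (0,3)A 1/3 not · (0,4)B 1/2 not · (0,5)B 1/2 not · (0,6)A 0/1 not
Row 1: (1,0)B 1/4 not · (1,1)A 3/6 not · (1,2)A 2/5 not
Row 2: (2,0)A 1/3 not · (2,1)B 2/5 not · (2,3)B 4/5 satisfied · (2,4)B 4/5 satisfied · (2,5)A 0/4 not
Row 3: (3,2)B 3/3 satisfied · (3,3)B 4/4 satisfied · (3,4)B 4/5 satisfied · (3,5)B 3/4 satisfied · (3,6)B 1/2 not
Unsatisfied: (0,0), (0,2), (0,3), (0,4), (0,5), (0,6), (1,0), (1,1), (1,2), (2,0), (2,1), (2,5), (3,6) — 13 in total.

13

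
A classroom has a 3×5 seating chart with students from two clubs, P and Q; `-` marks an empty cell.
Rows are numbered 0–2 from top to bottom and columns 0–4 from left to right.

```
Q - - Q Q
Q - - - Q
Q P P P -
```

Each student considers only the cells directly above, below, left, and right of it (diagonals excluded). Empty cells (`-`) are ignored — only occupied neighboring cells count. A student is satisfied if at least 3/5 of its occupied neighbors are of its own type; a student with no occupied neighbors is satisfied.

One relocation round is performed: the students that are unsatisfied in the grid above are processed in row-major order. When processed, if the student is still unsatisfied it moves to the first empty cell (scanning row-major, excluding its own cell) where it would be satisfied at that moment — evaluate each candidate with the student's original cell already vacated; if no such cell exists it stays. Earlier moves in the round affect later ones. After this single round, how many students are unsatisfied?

Initially unsatisfied (in order): (2,0), (2,1).
  (2,0) → (0,1).
  (2,1): now satisfied by earlier moves; stays.
Resulting grid:
Q Q - Q Q
Q - - - Q
- P P P -
All satisfied now.

0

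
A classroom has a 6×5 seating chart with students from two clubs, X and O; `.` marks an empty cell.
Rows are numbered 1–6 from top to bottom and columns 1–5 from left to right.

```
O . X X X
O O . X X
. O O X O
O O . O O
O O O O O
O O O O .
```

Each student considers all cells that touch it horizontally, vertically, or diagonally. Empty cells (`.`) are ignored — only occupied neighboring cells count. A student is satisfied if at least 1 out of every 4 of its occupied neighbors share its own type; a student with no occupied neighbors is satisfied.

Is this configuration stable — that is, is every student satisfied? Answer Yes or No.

Row 1: (1,1)O 2/2 satisfied · (1,3)X 2/3 satisfied · (1,4)X 4/4 satisfied · (1,5)X 3/3 satisfied
Row 2: (2,1)O 3/3 satisfied · (2,2)O 4/5 satisfied · (2,4)X 5/7 satisfied · (2,5)X 4/5 satisfied
Row 3: (3,2)O 5/5 satisfied · (3,3)O 4/6 satisfied · (3,4)X 2/6 satisfied · (3,5)O 2/5 satisfied
Row 4: (4,1)O 4/4 satisfied · (4,2)O 6/6 satisfied · (4,4)O 6/7 satisfied · (4,5)O 4/5 satisfied
Row 5: (5,1)O 5/5 satisfied · (5,2)O 7/7 satisfied · (5,3)O 7/7 satisfied · (5,4)O 6/6 satisfied · (5,5)O 4/4 satisfied
Row 6: (6,1)O 3/3 satisfied · (6,2)O 5/5 satisfied · (6,3)O 5/5 satisfied · (6,4)O 4/4 satisfied
All meet the threshold, so the configuration is stable.

Yes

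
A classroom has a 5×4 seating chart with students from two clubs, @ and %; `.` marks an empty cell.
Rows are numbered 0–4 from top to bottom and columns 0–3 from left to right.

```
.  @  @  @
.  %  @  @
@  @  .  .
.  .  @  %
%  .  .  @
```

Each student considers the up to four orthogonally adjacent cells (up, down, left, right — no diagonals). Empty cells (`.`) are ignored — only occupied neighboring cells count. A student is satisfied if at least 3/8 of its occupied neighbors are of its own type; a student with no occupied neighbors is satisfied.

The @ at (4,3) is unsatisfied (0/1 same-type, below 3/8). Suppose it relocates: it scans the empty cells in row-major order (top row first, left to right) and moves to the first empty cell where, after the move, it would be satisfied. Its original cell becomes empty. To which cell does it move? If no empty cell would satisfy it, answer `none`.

Vacating (4,3). Empty cells in order:
  (0,0): 1/1 same-type → satisfied — stop here.

(0,0)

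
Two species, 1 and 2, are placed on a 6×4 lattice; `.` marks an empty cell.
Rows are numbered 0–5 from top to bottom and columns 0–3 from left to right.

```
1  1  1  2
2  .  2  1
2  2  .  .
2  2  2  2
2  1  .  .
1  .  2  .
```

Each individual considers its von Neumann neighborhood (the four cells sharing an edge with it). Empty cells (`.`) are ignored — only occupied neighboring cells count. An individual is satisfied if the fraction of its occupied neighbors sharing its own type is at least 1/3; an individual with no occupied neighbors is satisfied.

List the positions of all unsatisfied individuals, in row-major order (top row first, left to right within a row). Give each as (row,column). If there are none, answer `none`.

(0,3), (1,2), (1,3), (4,1), (5,0)

(0,0)1 1/2 satisfied
(0,1)1 2/2 satisfied
(0,2)1 1/3 satisfied
(0,3)2 0/2 not
(1,0)2 1/2 satisfied
(1,2)2 0/2 not
(1,3)1 0/2 not
(2,0)2 3/3 satisfied
(2,1)2 2/2 satisfied
(3,0)2 3/3 satisfied
(3,1)2 3/4 satisfied
(3,2)2 2/2 satisfied
(3,3)2 1/1 satisfied
(4,0)2 1/3 satisfied
(4,1)1 0/2 not
(5,0)1 0/1 not
(5,2)2 0/0 satisfied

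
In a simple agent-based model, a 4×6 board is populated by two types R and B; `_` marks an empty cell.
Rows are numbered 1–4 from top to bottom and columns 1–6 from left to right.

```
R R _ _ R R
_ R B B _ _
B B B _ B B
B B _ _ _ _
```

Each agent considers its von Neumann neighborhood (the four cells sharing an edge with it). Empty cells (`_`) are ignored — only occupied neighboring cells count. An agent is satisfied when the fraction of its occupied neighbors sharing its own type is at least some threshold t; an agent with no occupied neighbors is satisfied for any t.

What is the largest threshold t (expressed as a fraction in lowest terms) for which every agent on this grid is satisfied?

1/3

Row 1: (1,1)R 1/1 · (1,2)R 2/2 · (1,5)R 1/1 · (1,6)R 1/1
Row 2: (2,2)R 1/3 · (2,3)B 2/3 · (2,4)B 1/1
Row 3: (3,1)B 2/2 · (3,2)B 3/4 · (3,3)B 2/2 · (3,5)B 1/1 · (3,6)B 1/1
Row 4: (4,1)B 2/2 · (4,2)B 2/2
The smallest same-type fraction is 1/3 at (2,2), which reduces to 1/3. Any threshold above that leaves this agent unsatisfied.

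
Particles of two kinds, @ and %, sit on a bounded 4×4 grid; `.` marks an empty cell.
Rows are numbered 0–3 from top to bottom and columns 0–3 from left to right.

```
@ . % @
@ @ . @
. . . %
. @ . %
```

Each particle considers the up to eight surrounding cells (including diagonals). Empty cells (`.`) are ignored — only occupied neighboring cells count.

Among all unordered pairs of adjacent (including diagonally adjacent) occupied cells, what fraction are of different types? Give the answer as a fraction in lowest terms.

4/9

Scan each occupied cell's neighbors to the right and below (and the two forward diagonals) so each pair is counted once.
Row 0: @(0,0)–@(1,0)= @(0,0)–@(1,1)= %(0,2)–@(0,3)≠ %(0,2)–@(1,3)≠ %(0,2)–@(1,1)≠ @(0,3)–@(1,3)=  → 3/6 unlike.
Row 1: @(1,0)–@(1,1)= @(1,3)–%(2,3)≠  → 1/2 unlike.
Row 2: %(2,3)–%(3,3)=  → 0/1 unlike.
Total adjacent occupied pairs: 9; unlike-type pairs: 4.
4/9 is already in lowest terms.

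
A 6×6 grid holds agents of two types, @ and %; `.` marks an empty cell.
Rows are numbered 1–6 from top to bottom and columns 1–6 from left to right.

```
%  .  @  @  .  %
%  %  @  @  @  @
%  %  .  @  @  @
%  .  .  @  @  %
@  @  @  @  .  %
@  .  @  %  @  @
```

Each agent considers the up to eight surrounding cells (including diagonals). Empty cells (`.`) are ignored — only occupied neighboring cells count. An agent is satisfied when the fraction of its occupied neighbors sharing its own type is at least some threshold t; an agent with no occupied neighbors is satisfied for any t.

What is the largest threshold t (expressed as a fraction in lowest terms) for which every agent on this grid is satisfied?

Row 1: (1,1)% 2/2 · (1,3)@ 3/4 · (1,4)@ 4/4 · (1,6)% 0/2
Row 2: (2,1)% 4/4 · (2,2)% 4/6 · (2,3)@ 4/6 · (2,4)@ 6/6 · (2,5)@ 6/7 · (2,6)@ 3/4
Row 3: (3,1)% 4/4 · (3,2)% 4/5 · (3,4)@ 6/6 · (3,5)@ 7/8 · (3,6)@ 4/5
Row 4: (4,1)% 2/4 · (4,4)@ 5/5 · (4,5)@ 5/7 · (4,6)% 1/4
Row 5: (5,1)@ 2/3 · (5,2)@ 4/5 · (5,3)@ 4/5 · (5,4)@ 5/6 · (5,6)% 1/4
Row 6: (6,1)@ 2/2 · (6,3)@ 3/4 · (6,4)% 0/4 · (6,5)@ 2/4 · (6,6)@ 1/2
The smallest same-type fraction is 0/2 at (1,6), which reduces to 0/1. Any threshold above that leaves this agent unsatisfied.

0/1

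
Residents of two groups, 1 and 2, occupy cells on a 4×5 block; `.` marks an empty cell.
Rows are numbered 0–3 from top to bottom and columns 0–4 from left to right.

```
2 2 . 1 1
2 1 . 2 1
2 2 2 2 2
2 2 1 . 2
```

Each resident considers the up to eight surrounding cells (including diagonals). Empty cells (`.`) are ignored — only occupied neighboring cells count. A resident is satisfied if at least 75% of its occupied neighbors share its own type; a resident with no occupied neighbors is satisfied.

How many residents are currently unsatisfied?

11

Row 0: (0,0)2 2/3 ✗ · (0,1)2 2/3 ✗ · (0,3)1 2/3 ✗ · (0,4)1 2/3 ✗
Row 1: (1,0)2 4/5 ✓ · (1,1)1 0/6 ✗ · (1,3)2 3/6 ✗ · (1,4)1 2/5 ✗
Row 2: (2,0)2 4/5 ✓ · (2,1)2 5/7 ✗ · (2,2)2 4/6 ✗ · (2,3)2 4/6 ✗ · (2,4)2 3/4 ✓
Row 3: (3,0)2 3/3 ✓ · (3,1)2 4/5 ✓ · (3,2)1 0/4 ✗ · (3,4)2 2/2 ✓
Unsatisfied: (0,0), (0,1), (0,3), (0,4), (1,1), (1,3), (1,4), (2,1), (2,2), (2,3), (3,2) — 11 in total.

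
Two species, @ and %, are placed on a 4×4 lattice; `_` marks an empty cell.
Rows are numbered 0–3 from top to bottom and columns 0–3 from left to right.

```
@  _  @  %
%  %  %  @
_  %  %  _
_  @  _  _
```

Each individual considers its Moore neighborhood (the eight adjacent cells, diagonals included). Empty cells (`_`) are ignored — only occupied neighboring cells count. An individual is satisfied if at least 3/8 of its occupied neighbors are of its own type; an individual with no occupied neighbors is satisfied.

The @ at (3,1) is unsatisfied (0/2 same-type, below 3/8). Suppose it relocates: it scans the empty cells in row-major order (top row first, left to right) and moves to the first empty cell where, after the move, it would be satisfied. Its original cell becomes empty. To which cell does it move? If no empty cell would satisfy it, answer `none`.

Vacating (3,1). Empty cells in order:
  (0,1): 2/5 same-type → satisfied — stop here.

(0,1)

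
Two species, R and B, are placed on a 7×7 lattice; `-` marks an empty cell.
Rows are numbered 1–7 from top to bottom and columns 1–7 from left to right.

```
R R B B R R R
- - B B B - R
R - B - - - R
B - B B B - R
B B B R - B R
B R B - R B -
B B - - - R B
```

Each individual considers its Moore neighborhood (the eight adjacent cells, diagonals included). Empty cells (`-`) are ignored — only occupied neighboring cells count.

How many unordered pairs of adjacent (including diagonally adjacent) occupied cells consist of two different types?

26

Scan each occupied cell's neighbors to the right and below (and the two forward diagonals) so each pair is counted once.
Row 1: R(1,1)–R(1,2)= R(1,2)–B(1,3)≠ R(1,2)–B(2,3)≠ B(1,3)–B(1,4)= B(1,3)–B(2,3)= B(1,3)–B(2,4)= B(1,4)–R(1,5)≠ B(1,4)–B(2,4)= B(1,4)–B(2,5)= B(1,4)–B(2,3)= R(1,5)–R(1,6)= R(1,5)–B(2,5)≠ R(1,5)–B(2,4)≠ R(1,6)–R(1,7)= R(1,6)–R(2,7)= R(1,6)–B(2,5)≠ R(1,7)–R(2,7)=  → 6/17 unlike.
Row 2: B(2,3)–B(2,4)= B(2,3)–B(3,3)= B(2,4)–B(2,5)= B(2,4)–B(3,3)= R(2,7)–R(3,7)=  → 0/5 unlike.
Row 3: R(3,1)–B(4,1)≠ B(3,3)–B(4,3)= B(3,3)–B(4,4)= R(3,7)–R(4,7)=  → 1/4 unlike.
Row 4: B(4,1)–B(5,1)= B(4,1)–B(5,2)= B(4,3)–B(4,4)= B(4,3)–B(5,3)= B(4,3)–R(5,4)≠ B(4,3)–B(5,2)= B(4,4)–B(4,5)= B(4,4)–R(5,4)≠ B(4,4)–B(5,3)= B(4,5)–B(5,6)= B(4,5)–R(5,4)≠ R(4,7)–R(5,7)= R(4,7)–B(5,6)≠  → 4/13 unlike.
Row 5: B(5,1)–B(5,2)= B(5,1)–B(6,1)= B(5,1)–R(6,2)≠ B(5,2)–B(5,3)= B(5,2)–R(6,2)≠ B(5,2)–B(6,3)= B(5,2)–B(6,1)= B(5,3)–R(5,4)≠ B(5,3)–B(6,3)= B(5,3)–R(6,2)≠ R(5,4)–R(6,5)= R(5,4)–B(6,3)≠ B(5,6)–R(5,7)≠ B(5,6)–B(6,6)= B(5,6)–R(6,5)≠ R(5,7)–B(6,6)≠  → 8/16 unlike.
Row 6: B(6,1)–R(6,2)≠ B(6,1)–B(7,1)= B(6,1)–B(7,2)= R(6,2)–B(6,3)≠ R(6,2)–B(7,2)≠ R(6,2)–B(7,1)≠ B(6,3)–B(7,2)= R(6,5)–B(6,6)≠ R(6,5)–R(7,6)= B(6,6)–R(7,6)≠ B(6,6)–B(7,7)=  → 6/11 unlike.
Row 7: B(7,1)–B(7,2)= R(7,6)–B(7,7)≠  → 1/2 unlike.
Total adjacent occupied pairs: 68; unlike-type pairs: 26.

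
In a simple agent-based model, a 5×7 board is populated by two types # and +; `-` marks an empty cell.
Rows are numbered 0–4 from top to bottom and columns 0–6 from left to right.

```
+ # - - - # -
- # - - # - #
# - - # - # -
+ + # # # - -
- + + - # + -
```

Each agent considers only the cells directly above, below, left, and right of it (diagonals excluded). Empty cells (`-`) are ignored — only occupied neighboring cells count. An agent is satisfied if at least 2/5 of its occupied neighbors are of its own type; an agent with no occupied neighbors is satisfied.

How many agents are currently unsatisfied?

(0,0)+ 0/1 ✗
(0,1)# 1/2 ✓
(0,5)# 0/0 ✓
(1,1)# 1/1 ✓
(1,4)# 0/0 ✓
(1,6)# 0/0 ✓
(2,0)# 0/1 ✗
(2,3)# 1/1 ✓
(2,5)# 0/0 ✓
(3,0)+ 1/2 ✓
(3,1)+ 2/3 ✓
(3,2)# 1/3 ✗
(3,3)# 3/3 ✓
(3,4)# 2/2 ✓
(4,1)+ 2/2 ✓
(4,2)+ 1/2 ✓
(4,4)# 1/2 ✓
(4,5)+ 0/1 ✗
Unsatisfied: (0,0), (2,0), (3,2), (4,5) — 4 in total.

4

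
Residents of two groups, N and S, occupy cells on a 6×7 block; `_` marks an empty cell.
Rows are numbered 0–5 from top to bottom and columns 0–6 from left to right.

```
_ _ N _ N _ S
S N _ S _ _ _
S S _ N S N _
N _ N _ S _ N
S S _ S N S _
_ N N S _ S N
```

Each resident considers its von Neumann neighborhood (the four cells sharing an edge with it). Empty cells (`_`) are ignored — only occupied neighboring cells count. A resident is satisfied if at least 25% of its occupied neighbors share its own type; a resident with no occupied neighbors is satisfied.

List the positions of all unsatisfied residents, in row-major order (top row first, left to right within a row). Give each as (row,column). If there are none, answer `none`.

(1,1), (1,3), (2,3), (2,5), (3,0), (4,4), (5,6)

(0,2)N 0/0 satisfied
(0,4)N 0/0 satisfied
(0,6)S 0/0 satisfied
(1,0)S 1/2 satisfied
(1,1)N 0/2 not
(1,3)S 0/1 not
(2,0)S 2/3 satisfied
(2,1)S 1/2 satisfied
(2,3)N 0/2 not
(2,4)S 1/3 satisfied
(2,5)N 0/1 not
(3,0)N 0/2 not
(3,2)N 0/0 satisfied
(3,4)S 1/2 satisfied
(3,6)N 0/0 satisfied
(4,0)S 1/2 satisfied
(4,1)S 1/2 satisfied
(4,3)S 1/2 satisfied
(4,4)N 0/3 not
(4,5)S 1/2 satisfied
(5,1)N 1/2 satisfied
(5,2)N 1/2 satisfied
(5,3)S 1/2 satisfied
(5,5)S 1/2 satisfied
(5,6)N 0/1 not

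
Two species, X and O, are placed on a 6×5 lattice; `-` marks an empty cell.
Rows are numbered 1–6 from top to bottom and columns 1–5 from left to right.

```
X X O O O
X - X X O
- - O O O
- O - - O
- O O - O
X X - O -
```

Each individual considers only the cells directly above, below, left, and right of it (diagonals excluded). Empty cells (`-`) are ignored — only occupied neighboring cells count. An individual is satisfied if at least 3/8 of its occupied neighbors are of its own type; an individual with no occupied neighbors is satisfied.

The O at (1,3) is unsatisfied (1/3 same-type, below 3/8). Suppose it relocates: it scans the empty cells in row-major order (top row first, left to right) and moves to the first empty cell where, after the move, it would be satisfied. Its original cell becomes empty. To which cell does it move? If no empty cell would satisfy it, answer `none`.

Vacating (1,3). Empty cells in order:
  (2,2): 0/3 same-type → still unsatisfied.
  (3,1): 0/1 same-type → still unsatisfied.
  (3,2): 2/2 same-type → satisfied — stop here.

(3,2)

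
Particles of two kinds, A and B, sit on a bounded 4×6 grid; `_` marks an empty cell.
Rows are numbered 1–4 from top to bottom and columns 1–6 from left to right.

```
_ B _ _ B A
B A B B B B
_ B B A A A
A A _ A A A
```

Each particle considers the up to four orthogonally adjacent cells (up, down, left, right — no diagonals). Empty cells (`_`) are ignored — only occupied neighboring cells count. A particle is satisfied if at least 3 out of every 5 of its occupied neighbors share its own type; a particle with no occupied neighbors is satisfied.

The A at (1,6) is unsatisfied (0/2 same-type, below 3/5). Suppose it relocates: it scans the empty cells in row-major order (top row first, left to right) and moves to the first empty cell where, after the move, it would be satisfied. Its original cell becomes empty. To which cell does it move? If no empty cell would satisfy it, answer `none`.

Vacating (1,6). Empty cells in order:
  (1,1): 0/2 same-type → still unsatisfied.
  (1,3): 0/2 same-type → still unsatisfied.
  (1,4): 0/2 same-type → still unsatisfied.
  (3,1): 1/3 same-type → still unsatisfied.
  (4,3): 2/3 same-type → satisfied — stop here.

(4,3)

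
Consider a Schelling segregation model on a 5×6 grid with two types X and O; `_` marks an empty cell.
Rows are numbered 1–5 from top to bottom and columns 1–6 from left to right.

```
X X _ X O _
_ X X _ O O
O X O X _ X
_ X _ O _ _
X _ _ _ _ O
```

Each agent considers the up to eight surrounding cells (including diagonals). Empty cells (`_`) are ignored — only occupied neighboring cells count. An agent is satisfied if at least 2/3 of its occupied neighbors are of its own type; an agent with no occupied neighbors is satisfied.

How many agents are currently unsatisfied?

9

Row 1: (1,1)X 2/2 ✓ · (1,2)X 3/3 ✓ · (1,4)X 1/3 ✗ · (1,5)O 2/3 ✓
Row 2: (2,2)X 4/6 ✓ · (2,3)X 5/6 ✓ · (2,5)O 2/5 ✗ · (2,6)O 2/3 ✓
Row 3: (3,1)O 0/3 ✗ · (3,2)X 3/5 ✗ · (3,3)O 1/6 ✗ · (3,4)X 1/4 ✗ · (3,6)X 0/2 ✗
Row 4: (4,2)X 2/4 ✗ · (4,4)O 1/2 ✗
Row 5: (5,1)X 1/1 ✓ · (5,6)O 0/0 ✓
Unsatisfied: (1,4), (2,5), (3,1), (3,2), (3,3), (3,4), (3,6), (4,2), (4,4) — 9 in total.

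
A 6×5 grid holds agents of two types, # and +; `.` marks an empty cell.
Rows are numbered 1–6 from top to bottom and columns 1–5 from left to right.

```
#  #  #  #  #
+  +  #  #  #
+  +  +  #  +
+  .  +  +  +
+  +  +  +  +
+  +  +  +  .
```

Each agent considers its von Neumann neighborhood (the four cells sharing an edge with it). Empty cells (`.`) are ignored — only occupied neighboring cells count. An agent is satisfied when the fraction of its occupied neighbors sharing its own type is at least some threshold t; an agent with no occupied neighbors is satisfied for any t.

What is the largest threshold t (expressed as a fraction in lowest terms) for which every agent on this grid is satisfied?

1/4

(1,1)# 1/2
(1,2)# 2/3
(1,3)# 3/3
(1,4)# 3/3
(1,5)# 2/2
(2,1)+ 2/3
(2,2)+ 2/4
(2,3)# 2/4
(2,4)# 4/4
(2,5)# 2/3
(3,1)+ 3/3
(3,2)+ 3/3
(3,3)+ 2/4
(3,4)# 1/4
(3,5)+ 1/3
(4,1)+ 2/2
(4,3)+ 3/3
(4,4)+ 3/4
(4,5)+ 3/3
(5,1)+ 3/3
(5,2)+ 3/3
(5,3)+ 4/4
(5,4)+ 4/4
(5,5)+ 2/2
(6,1)+ 2/2
(6,2)+ 3/3
(6,3)+ 3/3
(6,4)+ 2/2
The smallest same-type fraction is 1/4 at (3,4), which reduces to 1/4. Any threshold above that leaves this agent unsatisfied.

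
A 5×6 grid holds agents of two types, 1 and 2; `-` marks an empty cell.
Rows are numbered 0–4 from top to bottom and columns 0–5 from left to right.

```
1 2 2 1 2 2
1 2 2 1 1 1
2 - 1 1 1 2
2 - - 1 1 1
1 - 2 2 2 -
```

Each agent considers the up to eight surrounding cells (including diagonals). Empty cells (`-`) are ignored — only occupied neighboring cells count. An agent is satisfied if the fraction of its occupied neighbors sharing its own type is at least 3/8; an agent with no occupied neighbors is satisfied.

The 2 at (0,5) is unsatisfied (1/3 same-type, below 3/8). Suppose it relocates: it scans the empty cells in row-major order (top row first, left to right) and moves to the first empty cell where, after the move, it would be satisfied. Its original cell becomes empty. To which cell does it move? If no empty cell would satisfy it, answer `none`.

Vacating (0,5). Empty cells in order:
  (2,1): 4/6 same-type → satisfied — stop here.

(2,1)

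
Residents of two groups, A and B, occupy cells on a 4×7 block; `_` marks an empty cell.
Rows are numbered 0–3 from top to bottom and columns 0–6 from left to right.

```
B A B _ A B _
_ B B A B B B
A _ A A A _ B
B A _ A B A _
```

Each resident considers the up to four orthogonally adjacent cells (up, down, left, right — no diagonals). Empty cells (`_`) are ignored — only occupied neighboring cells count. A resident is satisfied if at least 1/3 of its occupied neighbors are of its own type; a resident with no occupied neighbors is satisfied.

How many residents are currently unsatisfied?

9

Row 0: (0,0)B 0/1 ✗ · (0,1)A 0/3 ✗ · (0,2)B 1/2 ✓ · (0,4)A 0/2 ✗ · (0,5)B 1/2 ✓
Row 1: (1,1)B 1/2 ✓ · (1,2)B 2/4 ✓ · (1,3)A 1/3 ✓ · (1,4)B 1/4 ✗ · (1,5)B 3/3 ✓ · (1,6)B 2/2 ✓
Row 2: (2,0)A 0/1 ✗ · (2,2)A 1/2 ✓ · (2,3)A 4/4 ✓ · (2,4)A 1/3 ✓ · (2,6)B 1/1 ✓
Row 3: (3,0)B 0/2 ✗ · (3,1)A 0/1 ✗ · (3,3)A 1/2 ✓ · (3,4)B 0/3 ✗ · (3,5)A 0/1 ✗
Unsatisfied: (0,0), (0,1), (0,4), (1,4), (2,0), (3,0), (3,1), (3,4), (3,5) — 9 in total.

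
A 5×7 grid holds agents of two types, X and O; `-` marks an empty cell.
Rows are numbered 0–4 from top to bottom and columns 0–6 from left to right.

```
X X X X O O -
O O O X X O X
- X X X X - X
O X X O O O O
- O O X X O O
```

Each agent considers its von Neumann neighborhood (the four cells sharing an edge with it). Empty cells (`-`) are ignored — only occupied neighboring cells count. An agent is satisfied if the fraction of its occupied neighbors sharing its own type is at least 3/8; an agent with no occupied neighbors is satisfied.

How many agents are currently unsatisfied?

8

(0,0)X 1/2 ok
(0,1)X 2/3 ok
(0,2)X 2/3 ok
(0,3)X 2/3 ok
(0,4)O 1/3 unhappy
(0,5)O 2/2 ok
(1,0)O 1/2 ok
(1,1)O 2/4 ok
(1,2)O 1/4 unhappy
(1,3)X 3/4 ok
(1,4)X 2/4 ok
(1,5)O 1/3 unhappy
(1,6)X 1/2 ok
(2,1)X 2/3 ok
(2,2)X 3/4 ok
(2,3)X 3/4 ok
(2,4)X 2/3 ok
(2,6)X 1/2 ok
(3,0)O 0/1 unhappy
(3,1)X 2/4 ok
(3,2)X 2/4 ok
(3,3)O 1/4 unhappy
(3,4)O 2/4 ok
(3,5)O 3/3 ok
(3,6)O 2/3 ok
(4,1)O 1/2 ok
(4,2)O 1/3 unhappy
(4,3)X 1/3 unhappy
(4,4)X 1/3 unhappy
(4,5)O 2/3 ok
(4,6)O 2/2 ok
Unsatisfied: (0,4), (1,2), (1,5), (3,0), (3,3), (4,2), (4,3), (4,4) — 8 in total.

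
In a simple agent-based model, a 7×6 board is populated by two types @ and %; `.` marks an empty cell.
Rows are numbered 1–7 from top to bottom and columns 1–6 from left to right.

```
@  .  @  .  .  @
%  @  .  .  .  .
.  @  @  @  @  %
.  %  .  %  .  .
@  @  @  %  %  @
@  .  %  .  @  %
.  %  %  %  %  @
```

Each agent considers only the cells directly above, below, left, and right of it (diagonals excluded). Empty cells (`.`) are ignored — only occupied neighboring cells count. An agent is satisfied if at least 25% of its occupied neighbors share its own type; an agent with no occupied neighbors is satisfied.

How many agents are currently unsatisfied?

(1,1)@ 0/1 not
(1,3)@ 0/0 satisfied
(1,6)@ 0/0 satisfied
(2,1)% 0/2 not
(2,2)@ 1/2 satisfied
(3,2)@ 2/3 satisfied
(3,3)@ 2/2 satisfied
(3,4)@ 2/3 satisfied
(3,5)@ 1/2 satisfied
(3,6)% 0/1 not
(4,2)% 0/2 not
(4,4)% 1/2 satisfied
(5,1)@ 2/2 satisfied
(5,2)@ 2/3 satisfied
(5,3)@ 1/3 satisfied
(5,4)% 2/3 satisfied
(5,5)% 1/3 satisfied
(5,6)@ 0/2 not
(6,1)@ 1/1 satisfied
(6,3)% 1/2 satisfied
(6,5)@ 0/3 not
(6,6)% 0/3 not
(7,2)% 1/1 satisfied
(7,3)% 3/3 satisfied
(7,4)% 2/2 satisfied
(7,5)% 1/3 satisfied
(7,6)@ 0/2 not
Unsatisfied: (1,1), (2,1), (3,6), (4,2), (5,6), (6,5), (6,6), (7,6) — 8 in total.

8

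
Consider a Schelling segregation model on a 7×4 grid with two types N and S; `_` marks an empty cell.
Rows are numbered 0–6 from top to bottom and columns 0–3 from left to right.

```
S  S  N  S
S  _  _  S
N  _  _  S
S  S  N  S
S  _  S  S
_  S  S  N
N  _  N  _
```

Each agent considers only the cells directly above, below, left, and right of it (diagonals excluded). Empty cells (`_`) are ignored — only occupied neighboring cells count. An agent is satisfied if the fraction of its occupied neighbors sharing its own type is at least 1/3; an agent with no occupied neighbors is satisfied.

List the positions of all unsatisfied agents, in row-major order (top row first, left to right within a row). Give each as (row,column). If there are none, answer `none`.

(0,2), (2,0), (3,2), (5,3), (6,2)

Row 0: (0,0)S 2/2 ✓ · (0,1)S 1/2 ✓ · (0,2)N 0/2 ✗ · (0,3)S 1/2 ✓
Row 1: (1,0)S 1/2 ✓ · (1,3)S 2/2 ✓
Row 2: (2,0)N 0/2 ✗ · (2,3)S 2/2 ✓
Row 3: (3,0)S 2/3 ✓ · (3,1)S 1/2 ✓ · (3,2)N 0/3 ✗ · (3,3)S 2/3 ✓
Row 4: (4,0)S 1/1 ✓ · (4,2)S 2/3 ✓ · (4,3)S 2/3 ✓
Row 5: (5,1)S 1/1 ✓ · (5,2)S 2/4 ✓ · (5,3)N 0/2 ✗
Row 6: (6,0)N 0/0 ✓ · (6,2)N 0/1 ✗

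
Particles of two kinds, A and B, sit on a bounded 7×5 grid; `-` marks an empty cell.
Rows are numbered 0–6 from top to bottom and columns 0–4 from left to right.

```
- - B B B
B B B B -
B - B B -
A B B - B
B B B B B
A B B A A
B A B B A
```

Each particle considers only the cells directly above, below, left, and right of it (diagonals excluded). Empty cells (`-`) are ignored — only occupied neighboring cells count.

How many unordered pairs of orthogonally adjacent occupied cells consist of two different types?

Scan each occupied cell's neighbors to the right and below so each pair is counted once.
Row 0: B(0,2)–B(0,3)= B(0,2)–B(1,2)= B(0,3)–B(0,4)= B(0,3)–B(1,3)=  → 0/4 unlike.
Row 1: B(1,0)–B(1,1)= B(1,0)–B(2,0)= B(1,1)–B(1,2)= B(1,2)–B(1,3)= B(1,2)–B(2,2)= B(1,3)–B(2,3)=  → 0/6 unlike.
Row 2: B(2,0)–A(3,0)≠ B(2,2)–B(2,3)= B(2,2)–B(3,2)=  → 1/3 unlike.
Row 3: A(3,0)–B(3,1)≠ A(3,0)–B(4,0)≠ B(3,1)–B(3,2)= B(3,1)–B(4,1)= B(3,2)–B(4,2)= B(3,4)–B(4,4)=  → 2/6 unlike.
Row 4: B(4,0)–B(4,1)= B(4,0)–A(5,0)≠ B(4,1)–B(4,2)= B(4,1)–B(5,1)= B(4,2)–B(4,3)= B(4,2)–B(5,2)= B(4,3)–B(4,4)= B(4,3)–A(5,3)≠ B(4,4)–A(5,4)≠  → 3/9 unlike.
Row 5: A(5,0)–B(5,1)≠ A(5,0)–B(6,0)≠ B(5,1)–B(5,2)= B(5,1)–A(6,1)≠ B(5,2)–A(5,3)≠ B(5,2)–B(6,2)= A(5,3)–A(5,4)= A(5,3)–B(6,3)≠ A(5,4)–A(6,4)=  → 5/9 unlike.
Row 6: B(6,0)–A(6,1)≠ A(6,1)–B(6,2)≠ B(6,2)–B(6,3)= B(6,3)–A(6,4)≠  → 3/4 unlike.
Total adjacent occupied pairs: 41; unlike-type pairs: 14.

14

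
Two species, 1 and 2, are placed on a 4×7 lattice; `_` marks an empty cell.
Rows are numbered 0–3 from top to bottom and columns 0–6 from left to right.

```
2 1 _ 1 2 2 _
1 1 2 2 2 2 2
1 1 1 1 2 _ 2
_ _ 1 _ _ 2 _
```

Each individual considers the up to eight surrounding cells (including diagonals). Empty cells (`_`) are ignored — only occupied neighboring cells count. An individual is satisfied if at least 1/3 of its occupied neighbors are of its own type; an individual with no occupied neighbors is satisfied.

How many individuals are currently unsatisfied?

3

(0,0)2 0/3 ✗
(0,1)1 2/4 ✓
(0,3)1 0/4 ✗
(0,4)2 4/5 ✓
(0,5)2 4/4 ✓
(1,0)1 4/5 ✓
(1,1)1 5/7 ✓
(1,2)2 1/7 ✗
(1,3)2 4/7 ✓
(1,4)2 5/7 ✓
(1,5)2 6/6 ✓
(1,6)2 3/3 ✓
(2,0)1 3/3 ✓
(2,1)1 5/6 ✓
(2,2)1 4/6 ✓
(2,3)1 2/6 ✓
(2,4)2 4/5 ✓
(2,6)2 3/3 ✓
(3,2)1 3/3 ✓
(3,5)2 2/2 ✓
Unsatisfied: (0,0), (0,3), (1,2) — 3 in total.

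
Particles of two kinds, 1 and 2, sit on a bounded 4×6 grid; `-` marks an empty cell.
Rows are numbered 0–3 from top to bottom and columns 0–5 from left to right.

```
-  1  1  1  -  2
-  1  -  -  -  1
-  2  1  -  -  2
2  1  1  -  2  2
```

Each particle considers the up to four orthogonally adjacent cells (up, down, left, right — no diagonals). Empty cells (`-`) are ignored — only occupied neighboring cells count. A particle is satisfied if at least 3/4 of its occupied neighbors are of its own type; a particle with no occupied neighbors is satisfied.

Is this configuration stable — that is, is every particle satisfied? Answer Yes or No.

No

Row 0: (0,1)1 2/2 satisfied · (0,2)1 2/2 satisfied · (0,3)1 1/1 satisfied · (0,5)2 0/1 not
Row 1: (1,1)1 1/2 not · (1,5)1 0/2 not
Row 2: (2,1)2 0/3 not · (2,2)1 1/2 not · (2,5)2 1/2 not
Row 3: (3,0)2 0/1 not · (3,1)1 1/3 not · (3,2)1 2/2 satisfied · (3,4)2 1/1 satisfied · (3,5)2 2/2 satisfied
For instance (0,5) has only 0/1 same-type neighbors, below 3/4.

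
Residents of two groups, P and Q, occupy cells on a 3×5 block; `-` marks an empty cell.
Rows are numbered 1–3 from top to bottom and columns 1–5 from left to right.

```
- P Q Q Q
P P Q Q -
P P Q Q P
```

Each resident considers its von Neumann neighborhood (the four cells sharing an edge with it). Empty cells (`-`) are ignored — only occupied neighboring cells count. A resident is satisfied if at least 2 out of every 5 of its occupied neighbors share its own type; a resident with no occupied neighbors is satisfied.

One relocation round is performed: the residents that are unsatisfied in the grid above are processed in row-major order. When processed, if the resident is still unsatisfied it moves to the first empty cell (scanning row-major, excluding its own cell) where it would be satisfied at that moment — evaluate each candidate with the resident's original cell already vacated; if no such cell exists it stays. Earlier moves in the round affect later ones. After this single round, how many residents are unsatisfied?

0

Initially unsatisfied (in order): (3,5).
  (3,5) → (1,1).
Resulting grid:
P P Q Q Q
P P Q Q -
P P Q Q -
All satisfied now.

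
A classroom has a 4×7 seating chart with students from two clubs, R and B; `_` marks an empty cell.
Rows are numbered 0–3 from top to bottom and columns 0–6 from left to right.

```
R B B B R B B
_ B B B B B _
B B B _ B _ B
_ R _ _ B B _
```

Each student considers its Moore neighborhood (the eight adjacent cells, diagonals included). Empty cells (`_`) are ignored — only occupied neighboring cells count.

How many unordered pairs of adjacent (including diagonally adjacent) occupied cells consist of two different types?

Scan each occupied cell's neighbors to the right and below (and the two forward diagonals) so each pair is counted once.
From row 0: 7 unlike of 21 pairs (running 7/21).
From row 1: 0 unlike of 14 pairs (running 7/35).
From row 2: 3 unlike of 8 pairs (running 10/43).
From row 3: 0 unlike of 1 pairs (running 10/44).
Total adjacent occupied pairs: 44; unlike-type pairs: 10.

10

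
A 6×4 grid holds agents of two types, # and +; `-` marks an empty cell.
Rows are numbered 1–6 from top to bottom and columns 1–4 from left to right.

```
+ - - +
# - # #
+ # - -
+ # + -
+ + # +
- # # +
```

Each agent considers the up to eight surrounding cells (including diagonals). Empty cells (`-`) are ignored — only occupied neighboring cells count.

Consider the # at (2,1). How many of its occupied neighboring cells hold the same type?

Occupied neighbors of (2,1): (1,1)=+, (3,1)=+, (3,2)=#.
Same type (#): 1 of 3.

1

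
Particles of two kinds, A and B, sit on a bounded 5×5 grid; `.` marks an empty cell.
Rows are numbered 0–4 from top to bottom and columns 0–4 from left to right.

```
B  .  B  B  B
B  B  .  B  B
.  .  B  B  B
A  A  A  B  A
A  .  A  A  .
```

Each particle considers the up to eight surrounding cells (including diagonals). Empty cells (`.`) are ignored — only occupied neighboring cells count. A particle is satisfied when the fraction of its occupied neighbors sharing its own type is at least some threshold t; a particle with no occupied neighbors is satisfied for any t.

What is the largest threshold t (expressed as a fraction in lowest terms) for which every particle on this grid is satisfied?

1/4

Row 0: (0,0)B 2/2 · (0,2)B 3/3 · (0,3)B 4/4 · (0,4)B 3/3
Row 1: (1,0)B 2/2 · (1,1)B 4/4 · (1,3)B 7/7 · (1,4)B 5/5
Row 2: (2,2)B 4/6 · (2,3)B 5/7 · (2,4)B 4/5
Row 3: (3,0)A 2/2 · (3,1)A 4/5 · (3,2)A 3/6 · (3,3)B 3/7 · (3,4)A 1/4
Row 4: (4,0)A 2/2 · (4,2)A 3/4 · (4,3)A 3/4
The smallest same-type fraction is 1/4 at (3,4), which reduces to 1/4. Any threshold above that leaves this particle unsatisfied.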